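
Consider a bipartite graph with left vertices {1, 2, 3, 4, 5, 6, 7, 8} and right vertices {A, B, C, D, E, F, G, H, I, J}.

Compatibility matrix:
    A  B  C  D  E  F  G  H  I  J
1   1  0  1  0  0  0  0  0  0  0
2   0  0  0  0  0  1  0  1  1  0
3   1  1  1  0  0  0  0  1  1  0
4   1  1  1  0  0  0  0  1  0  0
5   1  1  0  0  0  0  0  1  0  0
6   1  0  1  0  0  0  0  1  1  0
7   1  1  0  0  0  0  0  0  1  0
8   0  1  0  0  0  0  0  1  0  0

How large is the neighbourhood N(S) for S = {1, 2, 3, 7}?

The union of neighbours of {1, 2, 3, 7} is {A, B, C, F, H, I}, which has 6 elements.
Since |N(S)| = 6 ≥ |S| = 4, Hall's condition holds for this subset.

6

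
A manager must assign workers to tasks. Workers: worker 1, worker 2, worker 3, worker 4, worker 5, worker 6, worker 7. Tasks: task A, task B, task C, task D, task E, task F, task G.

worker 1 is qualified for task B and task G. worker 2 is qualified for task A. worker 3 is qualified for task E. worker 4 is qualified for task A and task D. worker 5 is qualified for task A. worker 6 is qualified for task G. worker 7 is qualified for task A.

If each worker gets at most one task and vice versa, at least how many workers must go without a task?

2

For example, pair worker 1-task B, worker 2-task A, worker 3-task E, worker 4-task D, worker 6-task G.
The set {worker 2, worker 5, worker 7} has only 1 neighbour ({task A}), so by Hall's theorem at most 5 of the 7 workers can be matched.
That matches 5 of the 7, leaving 2 unmatched; no matching can do better.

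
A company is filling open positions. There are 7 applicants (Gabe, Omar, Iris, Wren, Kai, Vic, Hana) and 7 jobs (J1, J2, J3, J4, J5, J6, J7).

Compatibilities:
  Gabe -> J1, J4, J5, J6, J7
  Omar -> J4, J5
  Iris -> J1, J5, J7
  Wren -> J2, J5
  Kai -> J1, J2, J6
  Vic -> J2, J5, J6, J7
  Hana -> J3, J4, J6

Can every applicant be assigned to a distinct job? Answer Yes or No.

Yes

For example, pair Gabe–J7, Omar–J4, Iris–J5, Wren–J2, Kai–J1, Vic–J6, Hana–J3.
Every applicant is matched, so this is a perfect matching.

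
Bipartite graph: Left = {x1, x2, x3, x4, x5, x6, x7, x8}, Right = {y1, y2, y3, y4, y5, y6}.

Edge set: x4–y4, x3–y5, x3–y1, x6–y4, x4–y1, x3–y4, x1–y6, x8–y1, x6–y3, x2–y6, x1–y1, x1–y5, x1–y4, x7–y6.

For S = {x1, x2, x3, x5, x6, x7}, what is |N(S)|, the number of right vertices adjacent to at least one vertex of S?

The union of neighbours of {x1, x2, x3, x5, x6, x7} is {y1, y3, y4, y5, y6}, which has 5 elements.
Since |N(S)| = 5 < |S| = 6, Hall's condition fails for this subset.

5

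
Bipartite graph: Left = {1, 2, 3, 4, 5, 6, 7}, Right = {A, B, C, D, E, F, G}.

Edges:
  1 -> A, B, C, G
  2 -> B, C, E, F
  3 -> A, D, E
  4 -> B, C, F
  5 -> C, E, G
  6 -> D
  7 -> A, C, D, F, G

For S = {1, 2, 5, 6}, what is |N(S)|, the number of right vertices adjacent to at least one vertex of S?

7

The union of neighbours of {1, 2, 5, 6} is {A, B, C, D, E, F, G}, which has 7 elements.
Since |N(S)| = 7 ≥ |S| = 4, Hall's condition holds for this subset.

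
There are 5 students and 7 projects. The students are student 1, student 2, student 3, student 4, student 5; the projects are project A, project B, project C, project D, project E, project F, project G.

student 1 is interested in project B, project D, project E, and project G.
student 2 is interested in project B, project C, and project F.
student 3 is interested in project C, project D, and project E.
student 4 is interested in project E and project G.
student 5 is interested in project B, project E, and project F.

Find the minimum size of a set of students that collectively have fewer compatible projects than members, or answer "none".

A matching saturating every student exists, for instance student 1→project B, student 2→project C, student 3→project D, student 4→project G, student 5→project E.
By Hall's marriage theorem, this means |N(S)| ≥ |S| for every subset S, so no violating subset exists.

none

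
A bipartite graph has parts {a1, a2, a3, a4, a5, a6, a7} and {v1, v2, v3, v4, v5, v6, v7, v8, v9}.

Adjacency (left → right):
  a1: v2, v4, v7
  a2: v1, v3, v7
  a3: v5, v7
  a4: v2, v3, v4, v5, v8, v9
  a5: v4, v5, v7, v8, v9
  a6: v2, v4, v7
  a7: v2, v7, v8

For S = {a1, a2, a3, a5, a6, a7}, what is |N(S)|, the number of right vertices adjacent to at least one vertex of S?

8

The union of neighbours of {a1, a2, a3, a5, a6, a7} is {v1, v2, v3, v4, v5, v7, v8, v9}, which has 8 elements.
Since |N(S)| = 8 ≥ |S| = 6, Hall's condition holds for this subset.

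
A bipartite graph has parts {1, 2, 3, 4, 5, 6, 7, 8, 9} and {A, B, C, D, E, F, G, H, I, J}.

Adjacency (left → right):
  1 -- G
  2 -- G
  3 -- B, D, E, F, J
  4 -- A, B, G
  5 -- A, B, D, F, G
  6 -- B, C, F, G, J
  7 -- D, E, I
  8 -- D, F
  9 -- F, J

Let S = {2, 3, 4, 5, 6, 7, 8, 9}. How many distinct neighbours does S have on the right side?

The union of neighbours of {2, 3, 4, 5, 6, 7, 8, 9} is {A, B, C, D, E, F, G, I, J}, which has 9 elements.
Since |N(S)| = 9 ≥ |S| = 8, Hall's condition holds for this subset.

9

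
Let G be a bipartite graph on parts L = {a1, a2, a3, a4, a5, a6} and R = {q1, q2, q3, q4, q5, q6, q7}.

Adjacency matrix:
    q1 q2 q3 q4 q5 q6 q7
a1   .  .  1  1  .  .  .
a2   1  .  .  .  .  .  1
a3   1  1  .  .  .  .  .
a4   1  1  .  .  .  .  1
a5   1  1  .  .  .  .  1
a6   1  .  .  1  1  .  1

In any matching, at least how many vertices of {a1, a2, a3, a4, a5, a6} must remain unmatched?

A valid assignment of size 5: a1–q3, a2–q7, a3–q1, a4–q2, a6–q4.
The set {a2, a3, a4, a5} has only 3 neighbours ({q1, q2, q7}), so by Hall's theorem at most 5 of the 6 left vertices can be matched.
That matches 5 of the 6, leaving 1 unmatched; no matching can do better.

1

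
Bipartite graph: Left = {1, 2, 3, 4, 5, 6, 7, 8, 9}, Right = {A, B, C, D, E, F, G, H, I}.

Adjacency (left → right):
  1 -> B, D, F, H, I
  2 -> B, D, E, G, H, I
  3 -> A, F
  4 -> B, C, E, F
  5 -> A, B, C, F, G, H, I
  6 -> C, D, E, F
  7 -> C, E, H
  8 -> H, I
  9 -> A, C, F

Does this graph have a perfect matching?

Yes

One maximum matching: 1-H, 2-E, 3-A, 4-B, 5-G, 6-D, 7-C, 8-I, 9-F.
Every left vertex is matched, so this is a perfect matching.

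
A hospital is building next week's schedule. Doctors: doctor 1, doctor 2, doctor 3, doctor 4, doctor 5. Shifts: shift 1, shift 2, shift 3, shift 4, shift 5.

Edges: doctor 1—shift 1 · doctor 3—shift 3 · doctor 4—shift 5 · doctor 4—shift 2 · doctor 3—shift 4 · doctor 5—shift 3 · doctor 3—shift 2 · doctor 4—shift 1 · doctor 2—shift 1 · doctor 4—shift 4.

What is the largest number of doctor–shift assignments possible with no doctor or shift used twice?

4

A valid assignment of size 4: doctor 1-shift 1, doctor 3-shift 4, doctor 4-shift 2, doctor 5-shift 3.
The set {doctor 1, doctor 2} has only 1 neighbour ({shift 1}), so by Hall's theorem at most 4 of the 5 doctors can be matched.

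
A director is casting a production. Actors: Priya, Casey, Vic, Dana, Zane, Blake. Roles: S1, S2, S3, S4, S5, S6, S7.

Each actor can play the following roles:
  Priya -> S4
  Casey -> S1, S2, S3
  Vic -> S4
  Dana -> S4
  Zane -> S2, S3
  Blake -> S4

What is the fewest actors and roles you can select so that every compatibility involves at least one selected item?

3

The 3 edges Priya–S4, Casey–S3, Zane–S2 form a matching, so any vertex cover needs at least 3 vertices (one per matched edge).
Conversely {Casey, Zane, S4} meets every edge and has exactly 3 vertices, so 3 is optimal.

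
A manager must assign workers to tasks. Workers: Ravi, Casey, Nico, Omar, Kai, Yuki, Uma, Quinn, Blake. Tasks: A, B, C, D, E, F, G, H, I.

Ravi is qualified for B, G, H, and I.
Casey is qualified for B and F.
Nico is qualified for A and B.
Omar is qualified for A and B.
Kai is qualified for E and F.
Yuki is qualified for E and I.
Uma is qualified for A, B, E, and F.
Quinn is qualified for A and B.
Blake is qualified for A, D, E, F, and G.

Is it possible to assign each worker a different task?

No

The set {Casey, Nico, Omar, Kai, Uma, Quinn} has only 4 neighbours ({A, B, E, F}), so by Hall's theorem at most 7 of the 9 workers can be matched.
Hence no matching covers every worker.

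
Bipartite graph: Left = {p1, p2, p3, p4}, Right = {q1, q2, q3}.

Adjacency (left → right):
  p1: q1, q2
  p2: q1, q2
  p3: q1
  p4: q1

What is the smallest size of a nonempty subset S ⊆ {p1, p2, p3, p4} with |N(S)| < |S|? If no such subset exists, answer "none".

2

Take S = {p3, p4}. Its neighbourhood is {q1}, so |N(S)| = 1 < |S| = 2.
No single vertex violates Hall's condition since each has at least one neighbour, so 2 is the minimum.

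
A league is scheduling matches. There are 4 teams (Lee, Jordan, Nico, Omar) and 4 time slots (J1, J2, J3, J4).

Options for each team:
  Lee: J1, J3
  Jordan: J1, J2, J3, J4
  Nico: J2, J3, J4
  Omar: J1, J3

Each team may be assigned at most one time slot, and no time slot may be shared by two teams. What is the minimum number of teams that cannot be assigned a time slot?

A valid assignment of size 4: Lee-J1, Jordan-J4, Nico-J2, Omar-J3.
All 4 teams are matched, so no larger matching exists.
That matches 4 of the 4, leaving 0 unmatched; no matching can do better.

0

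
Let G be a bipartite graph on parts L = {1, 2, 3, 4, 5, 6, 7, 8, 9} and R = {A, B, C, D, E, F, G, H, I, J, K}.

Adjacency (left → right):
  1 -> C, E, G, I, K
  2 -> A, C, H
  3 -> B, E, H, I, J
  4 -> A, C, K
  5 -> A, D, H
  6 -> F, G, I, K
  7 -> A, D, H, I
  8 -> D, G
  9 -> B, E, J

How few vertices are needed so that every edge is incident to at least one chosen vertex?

9

A maximum matching has 9 edges (e.g. 1–K, 2–H, 3–J, 4–C, 5–D, 6–F, 7–A, 8–G, 9–E).
By König's theorem the minimum vertex cover has the same size. One such cover is {1, 2, 3, 4, 5, 6, 7, 8, 9}.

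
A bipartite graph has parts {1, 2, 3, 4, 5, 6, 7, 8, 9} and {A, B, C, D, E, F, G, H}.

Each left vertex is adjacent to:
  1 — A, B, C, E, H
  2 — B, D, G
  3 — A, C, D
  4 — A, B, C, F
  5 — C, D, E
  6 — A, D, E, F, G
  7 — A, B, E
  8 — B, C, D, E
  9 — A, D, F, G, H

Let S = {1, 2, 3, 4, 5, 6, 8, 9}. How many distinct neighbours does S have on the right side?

The union of neighbours of {1, 2, 3, 4, 5, 6, 8, 9} is {A, B, C, D, E, F, G, H}, which has 8 elements.
Since |N(S)| = 8 ≥ |S| = 8, Hall's condition holds for this subset.

8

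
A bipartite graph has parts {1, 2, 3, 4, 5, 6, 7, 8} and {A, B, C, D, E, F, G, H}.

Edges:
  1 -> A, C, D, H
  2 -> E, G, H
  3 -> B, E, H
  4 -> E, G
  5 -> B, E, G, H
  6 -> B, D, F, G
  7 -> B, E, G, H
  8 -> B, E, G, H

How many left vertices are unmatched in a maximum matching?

One maximum matching: 1-C, 2-H, 3-E, 4-G, 5-B, 6-F.
The set {2, 3, 4, 5, 7, 8} has only 4 neighbours ({B, E, G, H}), so by Hall's theorem at most 6 of the 8 left vertices can be matched.
That matches 6 of the 8, leaving 2 unmatched; no matching can do better.

2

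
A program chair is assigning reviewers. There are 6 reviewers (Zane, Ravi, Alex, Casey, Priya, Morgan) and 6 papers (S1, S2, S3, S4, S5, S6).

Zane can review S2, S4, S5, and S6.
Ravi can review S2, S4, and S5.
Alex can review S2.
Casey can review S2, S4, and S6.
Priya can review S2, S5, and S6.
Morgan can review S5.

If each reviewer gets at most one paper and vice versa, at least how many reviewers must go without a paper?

A valid assignment of size 4: Zane→S6, Ravi→S5, Alex→S2, Casey→S4.
The set {Zane, Ravi, Alex, Casey, Priya, Morgan} has only 4 neighbours ({S2, S4, S5, S6}), so by Hall's theorem at most 4 of the 6 reviewers can be matched.
That matches 4 of the 6, leaving 2 unmatched; no matching can do better.

2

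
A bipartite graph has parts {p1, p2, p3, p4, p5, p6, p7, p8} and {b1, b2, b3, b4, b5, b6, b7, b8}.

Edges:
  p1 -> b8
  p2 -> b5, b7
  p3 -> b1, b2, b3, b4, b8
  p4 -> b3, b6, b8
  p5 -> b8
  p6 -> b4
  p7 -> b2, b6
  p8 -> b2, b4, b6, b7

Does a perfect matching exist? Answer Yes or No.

No

The set {p1, p5} has only 1 neighbour ({b8}), so by Hall's theorem at most 7 of the 8 left vertices can be matched.
Hence no matching covers every left vertex.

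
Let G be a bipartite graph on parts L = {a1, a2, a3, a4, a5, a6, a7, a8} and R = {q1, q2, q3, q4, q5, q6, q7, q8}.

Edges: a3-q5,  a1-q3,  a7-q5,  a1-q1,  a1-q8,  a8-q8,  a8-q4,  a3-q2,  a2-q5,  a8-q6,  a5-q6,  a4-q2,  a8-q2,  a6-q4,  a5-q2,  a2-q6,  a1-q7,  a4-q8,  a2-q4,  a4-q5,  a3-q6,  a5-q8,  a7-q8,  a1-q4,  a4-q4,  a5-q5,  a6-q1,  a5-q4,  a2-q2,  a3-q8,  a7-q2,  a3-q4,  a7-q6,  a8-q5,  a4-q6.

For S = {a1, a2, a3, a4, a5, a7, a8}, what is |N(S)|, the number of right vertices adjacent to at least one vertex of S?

The union of neighbours of {a1, a2, a3, a4, a5, a7, a8} is {q1, q2, q3, q4, q5, q6, q7, q8}, which has 8 elements.
Since |N(S)| = 8 ≥ |S| = 7, Hall's condition holds for this subset.

8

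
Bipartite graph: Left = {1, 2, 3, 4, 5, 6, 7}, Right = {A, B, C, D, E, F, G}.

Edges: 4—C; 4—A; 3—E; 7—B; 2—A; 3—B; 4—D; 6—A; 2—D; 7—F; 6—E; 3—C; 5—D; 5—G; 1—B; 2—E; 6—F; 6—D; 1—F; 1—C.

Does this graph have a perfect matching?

Yes

One maximum matching: 1-F, 2-A, 3-E, 4-C, 5-G, 6-D, 7-B.
Every left vertex is matched, so this is a perfect matching.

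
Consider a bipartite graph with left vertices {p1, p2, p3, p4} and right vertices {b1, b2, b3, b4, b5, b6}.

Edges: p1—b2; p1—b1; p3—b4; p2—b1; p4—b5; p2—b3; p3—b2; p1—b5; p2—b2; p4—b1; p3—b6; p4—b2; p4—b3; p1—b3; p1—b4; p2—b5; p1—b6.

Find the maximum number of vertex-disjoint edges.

A valid assignment of size 4: p1→b1, p2→b2, p3→b6, p4→b3.
All 4 left vertices are matched, so no larger matching exists.

4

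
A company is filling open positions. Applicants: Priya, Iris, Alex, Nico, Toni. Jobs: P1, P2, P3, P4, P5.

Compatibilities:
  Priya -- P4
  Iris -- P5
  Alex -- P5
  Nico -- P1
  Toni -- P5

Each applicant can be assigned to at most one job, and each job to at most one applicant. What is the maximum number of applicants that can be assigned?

One maximum matching: Priya→P4, Iris→P5, Nico→P1.
The set {Iris, Alex, Toni} has only 1 neighbour ({P5}), so by Hall's theorem at most 3 of the 5 applicants can be matched.

3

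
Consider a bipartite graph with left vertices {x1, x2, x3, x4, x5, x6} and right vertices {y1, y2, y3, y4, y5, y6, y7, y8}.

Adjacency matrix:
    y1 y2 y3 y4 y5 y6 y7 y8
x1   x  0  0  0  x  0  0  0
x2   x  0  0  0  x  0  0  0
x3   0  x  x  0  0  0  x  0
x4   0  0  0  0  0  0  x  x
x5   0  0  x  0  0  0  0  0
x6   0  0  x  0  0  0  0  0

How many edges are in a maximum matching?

One maximum matching: x1–y5, x2–y1, x3–y2, x4–y8, x5–y3.
The set {x5, x6} has only 1 neighbour ({y3}), so by Hall's theorem at most 5 of the 6 left vertices can be matched.

5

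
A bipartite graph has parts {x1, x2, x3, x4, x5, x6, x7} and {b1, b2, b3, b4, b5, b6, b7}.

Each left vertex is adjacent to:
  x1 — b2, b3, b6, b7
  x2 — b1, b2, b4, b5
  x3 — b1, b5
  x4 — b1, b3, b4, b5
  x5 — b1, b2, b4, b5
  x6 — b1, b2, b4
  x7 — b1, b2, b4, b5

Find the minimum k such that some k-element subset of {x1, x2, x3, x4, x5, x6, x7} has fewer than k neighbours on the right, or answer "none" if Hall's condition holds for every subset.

5

Take S = {x2, x3, x5, x6, x7}. Its neighbourhood is {b1, b2, b4, b5}, so |N(S)| = 4 < |S| = 5.
Every subset of size less than 5 has at least as many neighbours as members, so 5 is the minimum.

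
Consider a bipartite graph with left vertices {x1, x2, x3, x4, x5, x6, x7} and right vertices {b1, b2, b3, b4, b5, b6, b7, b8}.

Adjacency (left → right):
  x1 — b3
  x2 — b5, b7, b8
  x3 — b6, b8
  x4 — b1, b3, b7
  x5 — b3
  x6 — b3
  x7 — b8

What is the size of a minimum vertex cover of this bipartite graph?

5

A maximum matching has 5 edges (e.g. x1–b3, x2–b5, x3–b6, x4–b7, x7–b8).
By König's theorem the minimum vertex cover has the same size. One such cover is {x2, x3, x4, x7, b3}.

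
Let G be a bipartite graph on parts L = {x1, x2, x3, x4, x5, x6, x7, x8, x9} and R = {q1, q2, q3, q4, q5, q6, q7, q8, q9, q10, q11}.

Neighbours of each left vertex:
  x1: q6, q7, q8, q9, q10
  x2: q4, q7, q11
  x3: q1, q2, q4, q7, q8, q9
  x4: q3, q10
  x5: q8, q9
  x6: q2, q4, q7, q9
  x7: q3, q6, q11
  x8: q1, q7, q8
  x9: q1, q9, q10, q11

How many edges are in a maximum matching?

9

A valid assignment of size 9: x1→q9, x2→q4, x3→q1, x4→q10, x5→q8, x6→q2, x7→q6, x8→q7, x9→q11.
All 9 left vertices are matched, so no larger matching exists.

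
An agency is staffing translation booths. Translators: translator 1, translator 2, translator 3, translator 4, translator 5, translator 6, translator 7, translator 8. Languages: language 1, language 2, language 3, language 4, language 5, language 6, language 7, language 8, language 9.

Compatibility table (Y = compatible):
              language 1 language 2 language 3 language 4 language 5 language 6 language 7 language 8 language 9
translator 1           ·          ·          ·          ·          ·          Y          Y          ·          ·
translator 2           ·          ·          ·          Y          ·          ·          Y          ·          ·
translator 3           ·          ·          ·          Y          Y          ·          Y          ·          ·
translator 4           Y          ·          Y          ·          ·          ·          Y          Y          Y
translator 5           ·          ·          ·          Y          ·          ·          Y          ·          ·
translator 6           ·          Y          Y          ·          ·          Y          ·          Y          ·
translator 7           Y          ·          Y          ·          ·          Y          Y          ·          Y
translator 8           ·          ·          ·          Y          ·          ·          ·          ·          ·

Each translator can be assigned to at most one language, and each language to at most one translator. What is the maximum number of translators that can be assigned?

7

One maximum matching: translator 1–language 6, translator 2–language 4, translator 3–language 5, translator 4–language 8, translator 5–language 7, translator 6–language 2, translator 7–language 3.
The set {translator 2, translator 5, translator 8} has only 2 neighbours ({language 4, language 7}), so by Hall's theorem at most 7 of the 8 translators can be matched.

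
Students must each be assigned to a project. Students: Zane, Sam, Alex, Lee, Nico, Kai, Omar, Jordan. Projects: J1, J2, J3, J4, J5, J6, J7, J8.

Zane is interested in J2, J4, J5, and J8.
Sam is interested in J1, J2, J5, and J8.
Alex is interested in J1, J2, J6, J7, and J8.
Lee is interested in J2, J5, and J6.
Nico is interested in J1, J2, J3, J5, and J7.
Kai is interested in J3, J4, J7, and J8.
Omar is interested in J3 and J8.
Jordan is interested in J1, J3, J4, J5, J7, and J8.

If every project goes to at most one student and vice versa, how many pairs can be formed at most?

One maximum matching: Zane-J4, Sam-J5, Alex-J2, Lee-J6, Nico-J1, Kai-J3, Omar-J8, Jordan-J7.
This saturates every student, so 8 is the maximum.

8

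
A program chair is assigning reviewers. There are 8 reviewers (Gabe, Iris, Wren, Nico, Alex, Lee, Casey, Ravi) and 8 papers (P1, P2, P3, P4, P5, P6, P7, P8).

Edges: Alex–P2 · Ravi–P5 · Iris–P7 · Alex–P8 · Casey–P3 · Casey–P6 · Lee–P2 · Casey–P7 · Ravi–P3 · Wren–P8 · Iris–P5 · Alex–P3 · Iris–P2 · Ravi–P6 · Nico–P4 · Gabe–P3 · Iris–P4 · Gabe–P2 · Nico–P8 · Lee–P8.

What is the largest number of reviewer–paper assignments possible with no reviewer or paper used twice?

7

One maximum matching: Gabe–P2, Iris–P7, Wren–P8, Nico–P4, Alex–P3, Casey–P6, Ravi–P5.
The set {Gabe, Wren, Alex, Lee} has only 3 neighbours ({P2, P3, P8}), so by Hall's theorem at most 7 of the 8 reviewers can be matched.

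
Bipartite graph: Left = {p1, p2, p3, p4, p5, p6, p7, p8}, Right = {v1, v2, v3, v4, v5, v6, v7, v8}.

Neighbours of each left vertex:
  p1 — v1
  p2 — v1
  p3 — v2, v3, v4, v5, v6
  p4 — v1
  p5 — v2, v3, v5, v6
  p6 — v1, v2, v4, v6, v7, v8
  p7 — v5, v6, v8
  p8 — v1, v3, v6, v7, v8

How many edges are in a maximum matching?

For example, pair p1–v1, p3–v2, p5–v6, p6–v4, p7–v8, p8–v3.
The set {p1, p2, p4} has only 1 neighbour ({v1}), so by Hall's theorem at most 6 of the 8 left vertices can be matched.

6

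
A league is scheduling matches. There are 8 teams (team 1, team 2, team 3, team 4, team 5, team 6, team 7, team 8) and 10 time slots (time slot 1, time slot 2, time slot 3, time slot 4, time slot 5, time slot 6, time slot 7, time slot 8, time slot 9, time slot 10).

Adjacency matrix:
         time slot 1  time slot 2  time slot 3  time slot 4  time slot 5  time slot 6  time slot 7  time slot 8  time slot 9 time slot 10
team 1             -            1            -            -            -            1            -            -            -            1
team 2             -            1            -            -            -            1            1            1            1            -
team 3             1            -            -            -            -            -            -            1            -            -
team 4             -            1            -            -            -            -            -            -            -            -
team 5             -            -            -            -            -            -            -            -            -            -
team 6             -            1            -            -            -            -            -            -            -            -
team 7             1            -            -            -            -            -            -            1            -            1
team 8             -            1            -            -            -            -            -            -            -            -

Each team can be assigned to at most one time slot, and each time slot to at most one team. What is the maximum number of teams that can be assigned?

For example, pair team 1–time slot 6, team 2–time slot 7, team 3–time slot 8, team 4–time slot 2, team 7–time slot 10.
The set {team 4, team 5, team 6, team 8} has only 1 neighbour ({time slot 2}), so by Hall's theorem at most 5 of the 8 teams can be matched.

5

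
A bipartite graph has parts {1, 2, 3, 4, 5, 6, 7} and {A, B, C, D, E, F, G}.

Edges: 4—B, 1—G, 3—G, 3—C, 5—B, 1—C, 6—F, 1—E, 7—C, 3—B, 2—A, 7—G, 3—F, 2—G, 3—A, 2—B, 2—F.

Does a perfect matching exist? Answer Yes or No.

No

The set {4, 5} has only 1 neighbour ({B}), so by Hall's theorem at most 6 of the 7 left vertices can be matched.
Hence no matching covers every left vertex.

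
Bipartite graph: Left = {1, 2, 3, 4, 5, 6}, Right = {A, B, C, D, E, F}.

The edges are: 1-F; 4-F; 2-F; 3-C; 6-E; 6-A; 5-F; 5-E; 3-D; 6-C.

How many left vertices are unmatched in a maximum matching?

For example, pair 1→F, 3→D, 5→E, 6→C.
The set {1, 2, 4} has only 1 neighbour ({F}), so by Hall's theorem at most 4 of the 6 left vertices can be matched.
That matches 4 of the 6, leaving 2 unmatched; no matching can do better.

2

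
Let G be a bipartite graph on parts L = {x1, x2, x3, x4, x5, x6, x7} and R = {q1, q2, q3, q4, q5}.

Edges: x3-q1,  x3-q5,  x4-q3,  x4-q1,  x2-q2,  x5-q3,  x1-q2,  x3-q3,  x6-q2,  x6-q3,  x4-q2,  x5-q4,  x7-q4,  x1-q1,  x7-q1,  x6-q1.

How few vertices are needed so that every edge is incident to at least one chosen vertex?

5

A maximum matching has 5 edges (e.g. x1–q1, x2–q2, x3–q5, x4–q3, x5–q4).
By König's theorem the minimum vertex cover has the same size. One such cover is {x3, q1, q2, q3, q4}.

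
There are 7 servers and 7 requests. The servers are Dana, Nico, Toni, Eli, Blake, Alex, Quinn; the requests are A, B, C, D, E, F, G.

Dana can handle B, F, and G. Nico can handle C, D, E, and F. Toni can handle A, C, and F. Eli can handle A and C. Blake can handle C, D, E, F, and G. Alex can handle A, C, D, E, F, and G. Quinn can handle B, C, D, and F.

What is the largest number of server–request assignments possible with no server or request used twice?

7

A valid assignment of size 7: Dana-F, Nico-E, Toni-C, Eli-A, Blake-G, Alex-D, Quinn-B.
This saturates every server, so 7 is the maximum.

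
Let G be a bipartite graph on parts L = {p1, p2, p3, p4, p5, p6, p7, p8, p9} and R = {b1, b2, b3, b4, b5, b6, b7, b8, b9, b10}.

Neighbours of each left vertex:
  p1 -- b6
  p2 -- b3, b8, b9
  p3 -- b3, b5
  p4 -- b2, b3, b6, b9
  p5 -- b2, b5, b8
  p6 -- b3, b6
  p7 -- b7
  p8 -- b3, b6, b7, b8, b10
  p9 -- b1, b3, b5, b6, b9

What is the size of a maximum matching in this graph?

For example, pair p1–b6, p2–b9, p3–b5, p4–b2, p5–b8, p6–b3, p7–b7, p8–b10, p9–b1.
All 9 left vertices are matched, so no larger matching exists.

9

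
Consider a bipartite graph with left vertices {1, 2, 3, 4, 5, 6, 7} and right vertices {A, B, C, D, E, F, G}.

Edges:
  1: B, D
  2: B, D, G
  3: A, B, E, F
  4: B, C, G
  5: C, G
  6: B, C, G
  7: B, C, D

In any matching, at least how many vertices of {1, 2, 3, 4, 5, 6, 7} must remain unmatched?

2

For example, pair 1–D, 2–G, 3–E, 4–B, 5–C.
The set {1, 2, 4, 5, 6, 7} has only 4 neighbours ({B, C, D, G}), so by Hall's theorem at most 5 of the 7 left vertices can be matched.
That matches 5 of the 7, leaving 2 unmatched; no matching can do better.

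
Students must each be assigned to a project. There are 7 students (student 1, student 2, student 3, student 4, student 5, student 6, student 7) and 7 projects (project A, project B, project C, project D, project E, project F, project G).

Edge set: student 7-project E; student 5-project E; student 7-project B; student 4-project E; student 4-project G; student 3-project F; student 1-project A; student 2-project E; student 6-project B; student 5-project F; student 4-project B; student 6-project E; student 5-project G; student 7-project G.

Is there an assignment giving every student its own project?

The set {student 2, student 3, student 4, student 5, student 6, student 7} has only 4 neighbours ({project B, project E, project F, project G}), so by Hall's theorem at most 5 of the 7 students can be matched.
Hence no matching covers every student.

No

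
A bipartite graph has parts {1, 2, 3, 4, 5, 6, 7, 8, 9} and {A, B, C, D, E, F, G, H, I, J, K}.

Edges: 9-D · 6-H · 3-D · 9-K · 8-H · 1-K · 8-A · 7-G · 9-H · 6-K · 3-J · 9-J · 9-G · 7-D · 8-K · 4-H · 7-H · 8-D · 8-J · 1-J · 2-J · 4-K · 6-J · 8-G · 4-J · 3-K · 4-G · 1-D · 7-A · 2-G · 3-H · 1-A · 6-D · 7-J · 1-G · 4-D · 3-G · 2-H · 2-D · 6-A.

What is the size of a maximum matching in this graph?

6

A valid assignment of size 6: 1–A, 2–D, 3–G, 4–H, 6–K, 7–J.
The set {1, 2, 3, 4, 5, 6, 7, 8, 9} has only 6 neighbours ({A, D, G, H, J, K}), so by Hall's theorem at most 6 of the 9 left vertices can be matched.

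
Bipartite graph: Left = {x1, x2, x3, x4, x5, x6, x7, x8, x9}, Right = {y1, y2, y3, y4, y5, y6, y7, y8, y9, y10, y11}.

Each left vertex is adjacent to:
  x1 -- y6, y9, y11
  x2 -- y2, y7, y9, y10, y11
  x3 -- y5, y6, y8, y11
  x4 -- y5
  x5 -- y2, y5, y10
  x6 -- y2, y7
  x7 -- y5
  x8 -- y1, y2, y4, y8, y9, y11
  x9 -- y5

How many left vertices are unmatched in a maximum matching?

2

One maximum matching: x1–y6, x2–y9, x3–y8, x4–y5, x5–y10, x6–y7, x8–y4.
The set {x4, x7, x9} has only 1 neighbour ({y5}), so by Hall's theorem at most 7 of the 9 left vertices can be matched.
That matches 7 of the 9, leaving 2 unmatched; no matching can do better.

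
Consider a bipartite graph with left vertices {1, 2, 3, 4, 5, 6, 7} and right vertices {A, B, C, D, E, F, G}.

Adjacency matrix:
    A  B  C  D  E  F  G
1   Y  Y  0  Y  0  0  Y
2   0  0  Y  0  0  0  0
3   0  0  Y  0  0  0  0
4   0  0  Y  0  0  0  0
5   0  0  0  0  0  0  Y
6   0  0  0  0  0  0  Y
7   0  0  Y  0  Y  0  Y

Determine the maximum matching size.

One maximum matching: 1→B, 2→C, 5→G, 7→E.
The set {2, 3, 4, 5, 6} has only 2 neighbours ({C, G}), so by Hall's theorem at most 4 of the 7 left vertices can be matched.

4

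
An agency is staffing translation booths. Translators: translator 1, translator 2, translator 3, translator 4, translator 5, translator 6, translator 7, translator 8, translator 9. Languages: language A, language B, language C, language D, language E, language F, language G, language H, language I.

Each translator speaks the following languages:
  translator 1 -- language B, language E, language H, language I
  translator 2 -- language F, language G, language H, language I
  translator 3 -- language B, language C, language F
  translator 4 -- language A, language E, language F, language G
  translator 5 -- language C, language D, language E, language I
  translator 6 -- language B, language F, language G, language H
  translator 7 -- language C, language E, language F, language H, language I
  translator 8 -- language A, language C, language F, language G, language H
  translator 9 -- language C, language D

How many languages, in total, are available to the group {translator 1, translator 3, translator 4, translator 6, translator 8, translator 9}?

9

The union of neighbours of {translator 1, translator 3, translator 4, translator 6, translator 8, translator 9} is {language A, language B, language C, language D, language E, language F, language G, language H, language I}, which has 9 elements.
Since |N(S)| = 9 ≥ |S| = 6, Hall's condition holds for this subset.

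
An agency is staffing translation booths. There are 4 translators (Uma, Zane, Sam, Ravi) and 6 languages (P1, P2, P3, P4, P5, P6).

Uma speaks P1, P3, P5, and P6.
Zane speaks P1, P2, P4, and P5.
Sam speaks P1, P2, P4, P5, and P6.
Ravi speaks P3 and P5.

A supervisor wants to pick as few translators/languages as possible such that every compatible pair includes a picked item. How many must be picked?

{Uma, Zane, Sam, Ravi} is a vertex cover of size 4: every edge has an endpoint in this set.
No smaller cover exists because Uma–P6, Zane–P1, Sam–P2, Ravi–P5 is a matching of size 4, and a cover must include an endpoint of each of these disjoint edges (König's theorem).

4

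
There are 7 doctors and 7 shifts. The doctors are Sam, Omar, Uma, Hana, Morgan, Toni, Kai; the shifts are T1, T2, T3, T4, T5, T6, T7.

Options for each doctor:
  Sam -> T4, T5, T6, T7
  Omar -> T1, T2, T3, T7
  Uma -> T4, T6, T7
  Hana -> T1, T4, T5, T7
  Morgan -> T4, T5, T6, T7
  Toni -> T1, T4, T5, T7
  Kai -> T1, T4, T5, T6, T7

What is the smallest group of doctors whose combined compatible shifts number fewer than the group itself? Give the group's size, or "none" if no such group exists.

Take S = {Sam, Uma, Hana, Morgan, Toni, Kai}. Its neighbourhood is {T1, T4, T5, T6, T7}, so |N(S)| = 5 < |S| = 6.
Every subset of size less than 6 has at least as many neighbours as members, so 6 is the minimum.

6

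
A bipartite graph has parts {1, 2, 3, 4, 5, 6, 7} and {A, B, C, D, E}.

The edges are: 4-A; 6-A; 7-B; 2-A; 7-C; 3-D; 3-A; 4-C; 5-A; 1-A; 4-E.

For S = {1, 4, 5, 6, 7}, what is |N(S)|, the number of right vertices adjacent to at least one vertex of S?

The union of neighbours of {1, 4, 5, 6, 7} is {A, B, C, E}, which has 4 elements.
Since |N(S)| = 4 < |S| = 5, Hall's condition fails for this subset.

4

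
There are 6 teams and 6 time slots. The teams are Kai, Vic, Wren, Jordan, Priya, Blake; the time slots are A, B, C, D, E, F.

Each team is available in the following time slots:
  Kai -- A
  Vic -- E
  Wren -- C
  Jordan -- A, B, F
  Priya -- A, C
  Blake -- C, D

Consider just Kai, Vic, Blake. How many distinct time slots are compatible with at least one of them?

The union of neighbours of {Kai, Vic, Blake} is {A, C, D, E}, which has 4 elements.
Since |N(S)| = 4 ≥ |S| = 3, Hall's condition holds for this subset.

4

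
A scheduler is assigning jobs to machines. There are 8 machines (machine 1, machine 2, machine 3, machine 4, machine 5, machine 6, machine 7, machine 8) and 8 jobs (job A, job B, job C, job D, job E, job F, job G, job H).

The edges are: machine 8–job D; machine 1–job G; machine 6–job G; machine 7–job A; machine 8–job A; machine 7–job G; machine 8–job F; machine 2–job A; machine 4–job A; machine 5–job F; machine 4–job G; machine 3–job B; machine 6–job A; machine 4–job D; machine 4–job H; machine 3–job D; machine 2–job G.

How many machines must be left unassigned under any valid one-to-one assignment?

2

A valid assignment of size 6: machine 1–job G, machine 2–job A, machine 3–job B, machine 4–job H, machine 5–job F, machine 8–job D.
The set {machine 1, machine 2, machine 6, machine 7} has only 2 neighbours ({job A, job G}), so by Hall's theorem at most 6 of the 8 machines can be matched.
That matches 6 of the 8, leaving 2 unmatched; no matching can do better.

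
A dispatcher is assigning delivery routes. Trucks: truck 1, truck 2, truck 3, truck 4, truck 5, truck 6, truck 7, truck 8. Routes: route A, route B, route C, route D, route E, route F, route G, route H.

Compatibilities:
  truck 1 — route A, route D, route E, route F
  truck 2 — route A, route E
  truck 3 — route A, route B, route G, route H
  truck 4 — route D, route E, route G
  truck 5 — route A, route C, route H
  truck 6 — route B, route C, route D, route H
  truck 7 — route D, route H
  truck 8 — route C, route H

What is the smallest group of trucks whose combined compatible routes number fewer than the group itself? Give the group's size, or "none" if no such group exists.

none

A matching saturating every truck exists, for instance truck 1→route F, truck 2→route A, truck 3→route G, truck 4→route E, truck 5→route C, truck 6→route B, truck 7→route D, truck 8→route H.
By Hall's marriage theorem, this means |N(S)| ≥ |S| for every subset S, so no violating subset exists.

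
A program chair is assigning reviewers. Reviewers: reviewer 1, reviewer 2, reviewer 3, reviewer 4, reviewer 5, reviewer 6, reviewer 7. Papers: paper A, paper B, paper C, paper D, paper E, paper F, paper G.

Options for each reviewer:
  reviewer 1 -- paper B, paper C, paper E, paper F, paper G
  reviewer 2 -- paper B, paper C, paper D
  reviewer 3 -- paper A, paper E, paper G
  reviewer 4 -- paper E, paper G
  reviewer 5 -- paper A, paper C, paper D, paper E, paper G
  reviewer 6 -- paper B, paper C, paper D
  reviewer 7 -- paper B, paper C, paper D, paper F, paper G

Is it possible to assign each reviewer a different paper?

One maximum matching: reviewer 1→paper F, reviewer 2→paper D, reviewer 3→paper A, reviewer 4→paper E, reviewer 5→paper G, reviewer 6→paper C, reviewer 7→paper B.
All 7 reviewers are covered.

Yes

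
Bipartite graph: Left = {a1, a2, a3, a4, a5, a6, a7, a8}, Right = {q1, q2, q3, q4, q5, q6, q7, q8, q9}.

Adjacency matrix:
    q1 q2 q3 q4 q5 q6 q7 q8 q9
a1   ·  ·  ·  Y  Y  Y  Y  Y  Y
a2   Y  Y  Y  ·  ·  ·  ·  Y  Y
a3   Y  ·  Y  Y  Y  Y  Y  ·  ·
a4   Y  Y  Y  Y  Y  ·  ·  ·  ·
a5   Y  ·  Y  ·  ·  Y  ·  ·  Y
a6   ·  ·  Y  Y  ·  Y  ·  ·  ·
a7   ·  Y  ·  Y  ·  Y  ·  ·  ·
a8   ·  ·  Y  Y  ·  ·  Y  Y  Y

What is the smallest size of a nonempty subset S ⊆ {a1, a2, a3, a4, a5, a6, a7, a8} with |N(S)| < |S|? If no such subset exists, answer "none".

A matching saturating every left vertex exists, for instance a1→q6, a2→q8, a3→q7, a4→q4, a5→q1, a6→q3, a7→q2, a8→q9.
By Hall's marriage theorem, this means |N(S)| ≥ |S| for every subset S, so no violating subset exists.

none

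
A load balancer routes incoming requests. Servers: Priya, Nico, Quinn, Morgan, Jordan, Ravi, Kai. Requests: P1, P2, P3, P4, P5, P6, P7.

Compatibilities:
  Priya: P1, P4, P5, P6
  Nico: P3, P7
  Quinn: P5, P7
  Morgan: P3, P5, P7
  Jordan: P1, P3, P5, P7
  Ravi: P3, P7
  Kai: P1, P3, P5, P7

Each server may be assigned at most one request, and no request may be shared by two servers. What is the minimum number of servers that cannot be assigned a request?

A valid assignment of size 5: Priya→P6, Nico→P3, Quinn→P5, Morgan→P7, Jordan→P1.
The set {Nico, Quinn, Morgan, Jordan, Ravi, Kai} has only 4 neighbours ({P1, P3, P5, P7}), so by Hall's theorem at most 5 of the 7 servers can be matched.
That matches 5 of the 7, leaving 2 unmatched; no matching can do better.

2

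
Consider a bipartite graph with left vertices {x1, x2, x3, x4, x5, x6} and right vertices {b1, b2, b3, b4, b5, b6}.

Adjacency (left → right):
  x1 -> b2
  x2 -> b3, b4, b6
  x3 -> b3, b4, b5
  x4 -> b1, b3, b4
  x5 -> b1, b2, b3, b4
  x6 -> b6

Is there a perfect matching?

Yes

For example, pair x1–b2, x2–b3, x3–b5, x4–b1, x5–b4, x6–b6.
All 6 left vertices are covered.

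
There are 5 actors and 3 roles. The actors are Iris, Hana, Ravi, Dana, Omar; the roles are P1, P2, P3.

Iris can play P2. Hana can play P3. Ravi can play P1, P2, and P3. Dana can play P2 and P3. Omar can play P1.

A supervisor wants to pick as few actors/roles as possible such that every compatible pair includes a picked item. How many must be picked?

3

A maximum matching has 3 edges (e.g. Iris–P2, Hana–P3, Ravi–P1).
By König's theorem the minimum vertex cover has the same size. One such cover is {P1, P2, P3}.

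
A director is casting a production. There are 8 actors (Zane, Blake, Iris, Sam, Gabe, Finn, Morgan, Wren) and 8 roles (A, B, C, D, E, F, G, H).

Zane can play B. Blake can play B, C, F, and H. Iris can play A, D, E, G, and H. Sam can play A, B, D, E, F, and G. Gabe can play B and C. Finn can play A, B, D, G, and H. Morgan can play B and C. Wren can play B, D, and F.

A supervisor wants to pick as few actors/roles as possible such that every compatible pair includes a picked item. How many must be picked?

7

{Blake, Iris, Sam, Finn, Wren, B, C} is a vertex cover of size 7: every edge has an endpoint in this set.
No smaller cover exists because Zane–B, Blake–H, Iris–E, Sam–A, Gabe–C, Finn–G, Wren–F is a matching of size 7, and a cover must include an endpoint of each of these disjoint edges (König's theorem).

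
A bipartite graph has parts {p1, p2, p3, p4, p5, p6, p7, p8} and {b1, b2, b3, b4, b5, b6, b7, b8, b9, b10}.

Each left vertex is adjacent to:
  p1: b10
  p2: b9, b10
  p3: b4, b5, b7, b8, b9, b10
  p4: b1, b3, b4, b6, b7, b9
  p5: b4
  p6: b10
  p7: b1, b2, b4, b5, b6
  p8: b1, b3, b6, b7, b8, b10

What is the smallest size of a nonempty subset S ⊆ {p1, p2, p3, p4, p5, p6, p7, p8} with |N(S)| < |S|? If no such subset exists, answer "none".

2

Take S = {p1, p6}. Its neighbourhood is {b10}, so |N(S)| = 1 < |S| = 2.
No single vertex violates Hall's condition since each has at least one neighbour, so 2 is the minimum.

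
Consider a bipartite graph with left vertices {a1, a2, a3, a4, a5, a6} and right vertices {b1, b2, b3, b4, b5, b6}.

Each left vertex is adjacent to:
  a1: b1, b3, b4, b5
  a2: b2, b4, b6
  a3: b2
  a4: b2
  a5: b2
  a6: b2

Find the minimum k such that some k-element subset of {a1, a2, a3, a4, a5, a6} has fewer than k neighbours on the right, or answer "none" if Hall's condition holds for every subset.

2

Take S = {a3, a4}. Its neighbourhood is {b2}, so |N(S)| = 1 < |S| = 2.
No single vertex violates Hall's condition since each has at least one neighbour, so 2 is the minimum.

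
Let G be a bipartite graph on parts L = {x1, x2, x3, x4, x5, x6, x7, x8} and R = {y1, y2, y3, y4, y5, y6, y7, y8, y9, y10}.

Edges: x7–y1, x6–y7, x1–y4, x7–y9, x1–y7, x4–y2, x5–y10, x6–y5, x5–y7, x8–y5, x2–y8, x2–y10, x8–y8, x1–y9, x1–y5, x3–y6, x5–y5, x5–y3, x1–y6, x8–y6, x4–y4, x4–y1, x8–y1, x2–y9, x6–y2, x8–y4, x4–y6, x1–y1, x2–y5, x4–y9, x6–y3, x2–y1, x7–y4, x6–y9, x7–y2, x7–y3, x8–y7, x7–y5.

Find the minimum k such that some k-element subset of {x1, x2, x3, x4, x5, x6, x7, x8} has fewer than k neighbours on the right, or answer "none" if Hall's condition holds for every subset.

none

A matching saturating every left vertex exists, for instance x1→y9, x2→y1, x3→y6, x4→y4, x5→y10, x6→y2, x7→y3, x8→y7.
By Hall's marriage theorem, this means |N(S)| ≥ |S| for every subset S, so no violating subset exists.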